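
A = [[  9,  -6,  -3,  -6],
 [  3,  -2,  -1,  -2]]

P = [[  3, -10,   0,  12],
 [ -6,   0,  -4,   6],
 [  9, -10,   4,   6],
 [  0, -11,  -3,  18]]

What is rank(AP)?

1

First compute AP:
[[ 36,   6,  30, -54],
 [ 12,   2,  10, -18]]
Now row reduce the product.
R2 ← R2 − (1/3)·R1: [0, 0, 0, 0]
1 nonzero row, so rank(AP) = 1.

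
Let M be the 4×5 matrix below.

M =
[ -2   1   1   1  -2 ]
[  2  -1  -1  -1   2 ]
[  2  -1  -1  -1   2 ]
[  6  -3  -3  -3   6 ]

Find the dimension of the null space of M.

4

Row reduce to echelon form.
R2 ← R2 + R1: [0, 0, 0, 0, 0]
R3 ← R3 + R1: [0, 0, 0, 0, 0]
R4 ← R4 + (3)·R1: [0, 0, 0, 0, 0]
1 nonzero row, so rank(M) = 1.
M has 5 columns; by rank–nullity, nullity = 5 − 1 = 4.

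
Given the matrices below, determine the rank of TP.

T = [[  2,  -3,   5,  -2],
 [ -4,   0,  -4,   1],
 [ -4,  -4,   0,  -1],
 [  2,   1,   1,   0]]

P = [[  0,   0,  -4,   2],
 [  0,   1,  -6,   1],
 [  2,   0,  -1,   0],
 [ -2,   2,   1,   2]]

2

First compute TP:
[[ 14,  -7,   3,  -3],
 [-10,   2,  21,  -6],
 [  2,  -6,  39, -14],
 [  2,   1, -15,   5]]
Now row reduce the product.
R2 ← R2 + (5/7)·R1: [0, -3, 162/7, -57/7]
R3 ← R3 − (1/7)·R1: [0, -5, 270/7, -95/7]
R4 ← R4 − (1/7)·R1: [0, 2, -108/7, 38/7]
R3 ← R3 − (5/3)·R2: [0, 0, 0, 0]
R4 ← R4 + (2/3)·R2: [0, 0, 0, 0]
2 nonzero rows, so rank(TP) = 2.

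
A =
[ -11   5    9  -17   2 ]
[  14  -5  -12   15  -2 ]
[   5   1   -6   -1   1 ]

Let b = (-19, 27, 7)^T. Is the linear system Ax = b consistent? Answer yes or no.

yes

Row reduce the augmented matrix [A | b].
R2 ← R2 + (14/11)·R1: [0, 15/11, -6/11, -73/11, 6/11, 31/11]
R3 ← R3 + (5/11)·R1: [0, 36/11, -21/11, -96/11, 21/11, -18/11]
R3 ← R3 − (12/5)·R2: [0, 0, -3/5, 36/5, 3/5, -42/5]
The echelon form has 3 nonzero rows, and every pivot lies in the first 5 columns, so rank(A) = rank([A|b]) = 3.
The system is consistent.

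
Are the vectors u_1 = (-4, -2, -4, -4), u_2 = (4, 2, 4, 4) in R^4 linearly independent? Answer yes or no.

no

Form the matrix with these vectors as rows and row reduce.
R2 ← R2 + R1: [0, 0, 0, 0]
1 nonzero row, so the 2 vectors span a space of dimension 1.
Since 1 < 2, the vectors are linearly dependent.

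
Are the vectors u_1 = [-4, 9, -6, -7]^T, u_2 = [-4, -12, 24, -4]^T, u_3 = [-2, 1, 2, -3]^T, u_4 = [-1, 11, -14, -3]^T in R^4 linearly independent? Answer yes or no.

no

Form the matrix with these vectors as rows and row reduce.
R2 ← R2 − R1: [0, -21, 30, 3]
R3 ← R3 − (1/2)·R1: [0, -7/2, 5, 1/2]
R4 ← R4 − (1/4)·R1: [0, 35/4, -25/2, -5/4]
R3 ← R3 − (1/6)·R2: [0, 0, 0, 0]
R4 ← R4 + (5/12)·R2: [0, 0, 0, 0]
2 nonzero rows, so the 4 vectors span a space of dimension 2.
Since 2 < 4, the vectors are linearly dependent.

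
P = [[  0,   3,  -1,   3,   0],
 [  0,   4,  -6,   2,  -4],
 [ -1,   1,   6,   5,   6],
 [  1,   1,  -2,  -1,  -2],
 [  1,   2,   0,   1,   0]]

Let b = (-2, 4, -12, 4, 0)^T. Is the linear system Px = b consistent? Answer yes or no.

yes

Row reduce the augmented matrix [P | b].
Swap R1 ↔ R3
R4 ← R4 + R1: [0, 2, 4, 4, 4, -8]
R5 ← R5 + R1: [0, 3, 6, 6, 6, -12]
R3 ← R3 − (3/4)·R2: [0, 0, 7/2, 3/2, 3, -5]
R4 ← R4 − (1/2)·R2: [0, 0, 7, 3, 6, -10]
R5 ← R5 − (3/4)·R2: [0, 0, 21/2, 9/2, 9, -15]
R4 ← R4 − (2)·R3: [0, 0, 0, 0, 0, 0]
R5 ← R5 − (3)·R3: [0, 0, 0, 0, 0, 0]
The echelon form has 3 nonzero rows, and every pivot lies in the first 5 columns, so rank(P) = rank([P|b]) = 3.
The system is consistent.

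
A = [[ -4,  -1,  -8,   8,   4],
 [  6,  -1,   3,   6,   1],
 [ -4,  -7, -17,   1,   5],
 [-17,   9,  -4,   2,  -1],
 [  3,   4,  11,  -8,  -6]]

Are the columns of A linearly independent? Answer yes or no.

no

Row reduce A to echelon form.
R2 ← R2 + (3/2)·R1: [0, -5/2, -9, 18, 7]
R3 ← R3 − R1: [0, -6, -9, -7, 1]
R4 ← R4 − (17/4)·R1: [0, 53/4, 30, -32, -18]
R5 ← R5 + (3/4)·R1: [0, 13/4, 5, -2, -3]
R3 ← R3 − (12/5)·R2: [0, 0, 63/5, -251/5, -79/5]
R4 ← R4 + (53/10)·R2: [0, 0, -177/10, 317/5, 191/10]
R5 ← R5 + (13/10)·R2: [0, 0, -67/10, 107/5, 61/10]
R4 ← R4 + (59/42)·R3: [0, 0, 0, -299/42, -65/21]
R5 ← R5 + (67/126)·R3: [0, 0, 0, -667/126, -145/63]
R5 ← R5 − (29/39)·R4: [0, 0, 0, 0, 0]
4 pivots among 5 columns.
Only 4 < 5 pivot columns, so the columns are linearly dependent.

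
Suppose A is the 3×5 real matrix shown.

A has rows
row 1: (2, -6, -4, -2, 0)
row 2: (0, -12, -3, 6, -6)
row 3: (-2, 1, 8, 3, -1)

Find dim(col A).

3

Row reduce to echelon form.
R3 ← R3 + R1: [0, -5, 4, 1, -1]
R3 ← R3 − (5/12)·R2: [0, 0, 21/4, -3/2, 3/2]
Echelon form has 3 nonzero rows, so rank(A) = 3.
The column space has dimension equal to the rank: 3.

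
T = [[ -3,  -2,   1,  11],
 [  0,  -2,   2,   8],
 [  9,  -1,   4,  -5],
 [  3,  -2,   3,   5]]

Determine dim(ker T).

Row reduce to echelon form.
R3 ← R3 + (3)·R1: [0, -7, 7, 28]
R4 ← R4 + R1: [0, -4, 4, 16]
R3 ← R3 − (7/2)·R2: [0, 0, 0, 0]
R4 ← R4 − (2)·R2: [0, 0, 0, 0]
2 nonzero rows, so rank(T) = 2.
T has 4 columns; by rank–nullity, nullity = 4 − 2 = 2.

2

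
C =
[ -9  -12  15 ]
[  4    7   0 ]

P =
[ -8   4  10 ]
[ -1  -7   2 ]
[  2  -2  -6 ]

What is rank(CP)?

2

First compute CP:
[[114,  18, -204],
 [-39, -33,  54]]
Now row reduce the product.
R2 ← R2 + (13/38)·R1: [0, -510/19, -300/19]
2 nonzero rows, so rank(CP) = 2.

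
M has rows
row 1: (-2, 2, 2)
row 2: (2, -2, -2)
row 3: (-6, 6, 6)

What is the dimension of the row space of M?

1

Row reduce to echelon form.
R2 ← R2 + R1: [0, 0, 0]
R3 ← R3 − (3)·R1: [0, 0, 0]
Echelon form has 1 nonzero row, so rank(M) = 1.
The row space has dimension equal to the rank: 1.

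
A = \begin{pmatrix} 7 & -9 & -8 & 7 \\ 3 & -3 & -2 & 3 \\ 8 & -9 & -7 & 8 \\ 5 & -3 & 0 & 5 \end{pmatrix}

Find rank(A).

2

Row reduce to echelon form.
R2 ← R2 − (3/7)·R1: [0, 6/7, 10/7, 0]
R3 ← R3 − (8/7)·R1: [0, 9/7, 15/7, 0]
R4 ← R4 − (5/7)·R1: [0, 24/7, 40/7, 0]
R3 ← R3 − (3/2)·R2: [0, 0, 0, 0]
R4 ← R4 − (4)·R2: [0, 0, 0, 0]
Echelon form has 2 nonzero rows, so rank(A) = 2.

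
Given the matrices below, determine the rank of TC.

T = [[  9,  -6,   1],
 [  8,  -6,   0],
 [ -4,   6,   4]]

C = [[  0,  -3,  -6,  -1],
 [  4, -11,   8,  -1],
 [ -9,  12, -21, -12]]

First compute TC:
[[-33,  51, -123, -15],
 [-24,  42, -96,  -2],
 [-12,  -6, -12, -50]]
Now row reduce the product.
R2 ← R2 − (8/11)·R1: [0, 54/11, -72/11, 98/11]
R3 ← R3 − (4/11)·R1: [0, -270/11, 360/11, -490/11]
R3 ← R3 + (5)·R2: [0, 0, 0, 0]
2 nonzero rows, so rank(TC) = 2.

2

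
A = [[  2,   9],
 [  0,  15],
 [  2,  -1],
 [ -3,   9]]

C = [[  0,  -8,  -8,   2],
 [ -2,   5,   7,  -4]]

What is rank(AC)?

2

First compute AC:
[[-18,  29,  47, -32],
 [-30,  75, 105, -60],
 [  2, -21, -23,   8],
 [-18,  69,  87, -42]]
Now row reduce the product.
R2 ← R2 − (5/3)·R1: [0, 80/3, 80/3, -20/3]
R3 ← R3 + (1/9)·R1: [0, -160/9, -160/9, 40/9]
R4 ← R4 − R1: [0, 40, 40, -10]
R3 ← R3 + (2/3)·R2: [0, 0, 0, 0]
R4 ← R4 − (3/2)·R2: [0, 0, 0, 0]
2 nonzero rows, so rank(AC) = 2.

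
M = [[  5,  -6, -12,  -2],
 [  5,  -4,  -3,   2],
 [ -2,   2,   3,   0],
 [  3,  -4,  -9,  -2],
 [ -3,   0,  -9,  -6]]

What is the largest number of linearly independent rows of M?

Row reduce to echelon form.
R2 ← R2 − R1: [0, 2, 9, 4]
R3 ← R3 + (2/5)·R1: [0, -2/5, -9/5, -4/5]
R4 ← R4 − (3/5)·R1: [0, -2/5, -9/5, -4/5]
R5 ← R5 + (3/5)·R1: [0, -18/5, -81/5, -36/5]
R3 ← R3 + (1/5)·R2: [0, 0, 0, 0]
R4 ← R4 + (1/5)·R2: [0, 0, 0, 0]
R5 ← R5 + (9/5)·R2: [0, 0, 0, 0]
Echelon form has 2 nonzero rows, so rank(M) = 2.
The rank gives the maximum number of linearly independent rows: 2.

2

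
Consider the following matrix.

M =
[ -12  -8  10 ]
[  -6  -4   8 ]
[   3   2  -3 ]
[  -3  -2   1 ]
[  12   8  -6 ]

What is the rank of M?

2

Row reduce to echelon form.
R2 ← R2 − (1/2)·R1: [0, 0, 3]
R3 ← R3 + (1/4)·R1: [0, 0, -1/2]
R4 ← R4 − (1/4)·R1: [0, 0, -3/2]
R5 ← R5 + R1: [0, 0, 4]
R3 ← R3 + (1/6)·R2: [0, 0, 0]
R4 ← R4 + (1/2)·R2: [0, 0, 0]
R5 ← R5 − (4/3)·R2: [0, 0, 0]
Echelon form has 2 nonzero rows, so rank(M) = 2.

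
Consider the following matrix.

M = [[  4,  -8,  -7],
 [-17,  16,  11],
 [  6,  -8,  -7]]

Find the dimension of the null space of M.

Row reduce to echelon form.
R2 ← R2 + (17/4)·R1: [0, -18, -75/4]
R3 ← R3 − (3/2)·R1: [0, 4, 7/2]
R3 ← R3 + (2/9)·R2: [0, 0, -2/3]
3 nonzero rows, so rank(M) = 3.
M has 3 columns; by rank–nullity, nullity = 3 − 3 = 0.

0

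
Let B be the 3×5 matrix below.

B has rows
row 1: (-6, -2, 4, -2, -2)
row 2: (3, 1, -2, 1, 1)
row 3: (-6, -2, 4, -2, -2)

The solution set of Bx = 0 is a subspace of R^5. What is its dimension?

4

Row reduce to echelon form.
R2 ← R2 + (1/2)·R1: [0, 0, 0, 0, 0]
R3 ← R3 − R1: [0, 0, 0, 0, 0]
1 nonzero row, so rank(B) = 1.
B has 5 columns; by rank–nullity, nullity = 5 − 1 = 4.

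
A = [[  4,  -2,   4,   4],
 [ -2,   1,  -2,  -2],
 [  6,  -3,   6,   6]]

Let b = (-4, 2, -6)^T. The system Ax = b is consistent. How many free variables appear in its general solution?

3

Row reduce the augmented matrix [A | b].
R2 ← R2 + (1/2)·R1: [0, 0, 0, 0, 0]
R3 ← R3 − (3/2)·R1: [0, 0, 0, 0, 0]
The echelon form has 1 nonzero rows, and every pivot lies in the first 4 columns, so rank(A) = rank([A|b]) = 1.
The system is consistent.
Free variables = (unknowns) − (rank) = 4 − 1 = 3.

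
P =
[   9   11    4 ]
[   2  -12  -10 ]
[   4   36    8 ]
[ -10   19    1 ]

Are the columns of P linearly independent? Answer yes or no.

yes

Row reduce P to echelon form.
R2 ← R2 − (2/9)·R1: [0, -130/9, -98/9]
R3 ← R3 − (4/9)·R1: [0, 280/9, 56/9]
R4 ← R4 + (10/9)·R1: [0, 281/9, 49/9]
R3 ← R3 + (28/13)·R2: [0, 0, -224/13]
R4 ← R4 + (281/130)·R2: [0, 0, -1176/65]
R4 ← R4 − (21/20)·R3: [0, 0, 0]
3 pivots among 3 columns.
Every column is a pivot column, so the columns are linearly independent.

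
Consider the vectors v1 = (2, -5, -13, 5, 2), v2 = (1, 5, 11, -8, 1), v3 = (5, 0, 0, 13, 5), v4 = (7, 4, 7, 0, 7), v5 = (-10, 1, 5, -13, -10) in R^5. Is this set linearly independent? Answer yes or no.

no

Form the matrix with these vectors as rows and row reduce.
R2 ← R2 − (1/2)·R1: [0, 15/2, 35/2, -21/2, 0]
R3 ← R3 − (5/2)·R1: [0, 25/2, 65/2, 1/2, 0]
R4 ← R4 − (7/2)·R1: [0, 43/2, 105/2, -35/2, 0]
R5 ← R5 + (5)·R1: [0, -24, -60, 12, 0]
R3 ← R3 − (5/3)·R2: [0, 0, 10/3, 18, 0]
R4 ← R4 − (43/15)·R2: [0, 0, 7/3, 63/5, 0]
R5 ← R5 + (16/5)·R2: [0, 0, -4, -108/5, 0]
R4 ← R4 − (7/10)·R3: [0, 0, 0, 0, 0]
R5 ← R5 + (6/5)·R3: [0, 0, 0, 0, 0]
3 nonzero rows, so the 5 vectors span a space of dimension 3.
Since 3 < 5, the vectors are linearly dependent.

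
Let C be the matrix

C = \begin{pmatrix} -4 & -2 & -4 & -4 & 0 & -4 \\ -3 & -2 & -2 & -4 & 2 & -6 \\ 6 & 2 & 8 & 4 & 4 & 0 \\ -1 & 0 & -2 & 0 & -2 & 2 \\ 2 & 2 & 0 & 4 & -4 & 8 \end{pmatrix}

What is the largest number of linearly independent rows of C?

Row reduce to echelon form.
R2 ← R2 − (3/4)·R1: [0, -1/2, 1, -1, 2, -3]
R3 ← R3 + (3/2)·R1: [0, -1, 2, -2, 4, -6]
R4 ← R4 − (1/4)·R1: [0, 1/2, -1, 1, -2, 3]
R5 ← R5 + (1/2)·R1: [0, 1, -2, 2, -4, 6]
R3 ← R3 − (2)·R2: [0, 0, 0, 0, 0, 0]
R4 ← R4 + R2: [0, 0, 0, 0, 0, 0]
R5 ← R5 + (2)·R2: [0, 0, 0, 0, 0, 0]
Echelon form has 2 nonzero rows, so rank(C) = 2.
The rank gives the maximum number of linearly independent rows: 2.

2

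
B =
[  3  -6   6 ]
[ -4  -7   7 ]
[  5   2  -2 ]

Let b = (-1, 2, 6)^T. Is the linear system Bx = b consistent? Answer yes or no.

no

Row reduce the augmented matrix [B | b].
R2 ← R2 + (4/3)·R1: [0, -15, 15, 2/3]
R3 ← R3 − (5/3)·R1: [0, 12, -12, 23/3]
R3 ← R3 + (4/5)·R2: [0, 0, 0, 41/5]
The echelon form has 3 nonzero rows; the last pivot sits in the augmented column, so rank(B) = 2 but rank([B|b]) = 3.
Since the ranks differ, the system is inconsistent.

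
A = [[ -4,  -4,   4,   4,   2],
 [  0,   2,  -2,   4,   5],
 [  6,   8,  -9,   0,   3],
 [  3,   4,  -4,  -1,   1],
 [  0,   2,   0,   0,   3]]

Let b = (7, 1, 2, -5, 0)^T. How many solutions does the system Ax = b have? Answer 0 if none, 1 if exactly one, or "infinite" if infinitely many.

0

Row reduce the augmented matrix [A | b].
R3 ← R3 + (3/2)·R1: [0, 2, -3, 6, 6, 25/2]
R4 ← R4 + (3/4)·R1: [0, 1, -1, 2, 5/2, 1/4]
R3 ← R3 − R2: [0, 0, -1, 2, 1, 23/2]
R4 ← R4 − (1/2)·R2: [0, 0, 0, 0, 0, -1/4]
R5 ← R5 − R2: [0, 0, 2, -4, -2, -1]
R5 ← R5 + (2)·R3: [0, 0, 0, 0, 0, 22]
R5 ← R5 + (88)·R4: [0, 0, 0, 0, 0, 0]
The echelon form has 4 nonzero rows; the last pivot sits in the augmented column, so rank(A) = 3 but rank([A|b]) = 4.
Since the ranks differ, the system is inconsistent.
It has no solutions.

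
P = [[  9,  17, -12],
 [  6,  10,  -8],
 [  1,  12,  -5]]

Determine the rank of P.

3

Row reduce to echelon form.
R2 ← R2 − (2/3)·R1: [0, -4/3, 0]
R3 ← R3 − (1/9)·R1: [0, 91/9, -11/3]
R3 ← R3 + (91/12)·R2: [0, 0, -11/3]
Echelon form has 3 nonzero rows, so rank(P) = 3.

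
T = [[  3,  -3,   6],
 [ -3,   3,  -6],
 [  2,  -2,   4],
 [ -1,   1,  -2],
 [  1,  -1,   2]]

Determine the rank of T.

1

Row reduce to echelon form.
R2 ← R2 + R1: [0, 0, 0]
R3 ← R3 − (2/3)·R1: [0, 0, 0]
R4 ← R4 + (1/3)·R1: [0, 0, 0]
R5 ← R5 − (1/3)·R1: [0, 0, 0]
Echelon form has 1 nonzero row, so rank(T) = 1.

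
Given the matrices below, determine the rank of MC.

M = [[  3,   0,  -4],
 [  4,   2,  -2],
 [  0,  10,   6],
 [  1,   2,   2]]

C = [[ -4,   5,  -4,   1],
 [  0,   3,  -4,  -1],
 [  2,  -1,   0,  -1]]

2

First compute MC:
[[-20,  19, -12,   7],
 [-20,  28, -24,   4],
 [ 12,  24, -40, -16],
 [  0,   9, -12,  -3]]
Now row reduce the product.
R2 ← R2 − R1: [0, 9, -12, -3]
R3 ← R3 + (3/5)·R1: [0, 177/5, -236/5, -59/5]
R3 ← R3 − (59/15)·R2: [0, 0, 0, 0]
R4 ← R4 − R2: [0, 0, 0, 0]
2 nonzero rows, so rank(MC) = 2.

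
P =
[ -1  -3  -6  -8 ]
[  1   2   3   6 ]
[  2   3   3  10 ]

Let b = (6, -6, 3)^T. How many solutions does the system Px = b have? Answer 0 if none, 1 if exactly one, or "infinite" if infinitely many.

Row reduce the augmented matrix [P | b].
R2 ← R2 + R1: [0, -1, -3, -2, 0]
R3 ← R3 + (2)·R1: [0, -3, -9, -6, 15]
R3 ← R3 − (3)·R2: [0, 0, 0, 0, 15]
The echelon form has 3 nonzero rows; the last pivot sits in the augmented column, so rank(P) = 2 but rank([P|b]) = 3.
Since the ranks differ, the system is inconsistent.
It has no solutions.

0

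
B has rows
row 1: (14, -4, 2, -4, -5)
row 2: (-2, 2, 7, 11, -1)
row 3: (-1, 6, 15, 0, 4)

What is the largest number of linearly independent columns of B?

3

Row reduce to echelon form.
R2 ← R2 + (1/7)·R1: [0, 10/7, 51/7, 73/7, -12/7]
R3 ← R3 + (1/14)·R1: [0, 40/7, 106/7, -2/7, 51/14]
R3 ← R3 − (4)·R2: [0, 0, -14, -42, 21/2]
Echelon form has 3 nonzero rows, so rank(B) = 3.
The rank gives the maximum number of linearly independent columns: 3.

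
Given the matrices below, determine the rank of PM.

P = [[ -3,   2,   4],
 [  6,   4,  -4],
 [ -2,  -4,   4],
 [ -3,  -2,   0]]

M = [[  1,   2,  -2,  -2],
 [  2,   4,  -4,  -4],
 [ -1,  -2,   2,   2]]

1

First compute PM:
[[ -3,  -6,   6,   6],
 [ 18,  36, -36, -36],
 [-14, -28,  28,  28],
 [ -7, -14,  14,  14]]
Now row reduce the product.
R2 ← R2 + (6)·R1: [0, 0, 0, 0]
R3 ← R3 − (14/3)·R1: [0, 0, 0, 0]
R4 ← R4 − (7/3)·R1: [0, 0, 0, 0]
1 nonzero row, so rank(PM) = 1.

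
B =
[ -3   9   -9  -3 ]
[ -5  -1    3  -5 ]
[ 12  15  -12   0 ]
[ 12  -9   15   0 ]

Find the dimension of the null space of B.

1

Row reduce to echelon form.
R2 ← R2 − (5/3)·R1: [0, -16, 18, 0]
R3 ← R3 + (4)·R1: [0, 51, -48, -12]
R4 ← R4 + (4)·R1: [0, 27, -21, -12]
R3 ← R3 + (51/16)·R2: [0, 0, 75/8, -12]
R4 ← R4 + (27/16)·R2: [0, 0, 75/8, -12]
R4 ← R4 − R3: [0, 0, 0, 0]
3 nonzero rows, so rank(B) = 3.
B has 4 columns; by rank–nullity, nullity = 4 − 3 = 1.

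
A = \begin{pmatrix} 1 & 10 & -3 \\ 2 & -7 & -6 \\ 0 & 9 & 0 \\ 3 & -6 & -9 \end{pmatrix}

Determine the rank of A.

Row reduce to echelon form.
R2 ← R2 − (2)·R1: [0, -27, 0]
R4 ← R4 − (3)·R1: [0, -36, 0]
R3 ← R3 + (1/3)·R2: [0, 0, 0]
R4 ← R4 − (4/3)·R2: [0, 0, 0]
Echelon form has 2 nonzero rows, so rank(A) = 2.

2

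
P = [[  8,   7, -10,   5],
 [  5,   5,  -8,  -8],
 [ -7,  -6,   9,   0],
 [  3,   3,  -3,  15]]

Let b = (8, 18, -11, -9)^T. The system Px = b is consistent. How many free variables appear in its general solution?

Row reduce the augmented matrix [P | b].
R2 ← R2 − (5/8)·R1: [0, 5/8, -7/4, -89/8, 13]
R3 ← R3 + (7/8)·R1: [0, 1/8, 1/4, 35/8, -4]
R4 ← R4 − (3/8)·R1: [0, 3/8, 3/4, 105/8, -12]
R3 ← R3 − (1/5)·R2: [0, 0, 3/5, 33/5, -33/5]
R4 ← R4 − (3/5)·R2: [0, 0, 9/5, 99/5, -99/5]
R4 ← R4 − (3)·R3: [0, 0, 0, 0, 0]
The echelon form has 3 nonzero rows, and every pivot lies in the first 4 columns, so rank(P) = rank([P|b]) = 3.
The system is consistent.
Free variables = (unknowns) − (rank) = 4 − 3 = 1.

1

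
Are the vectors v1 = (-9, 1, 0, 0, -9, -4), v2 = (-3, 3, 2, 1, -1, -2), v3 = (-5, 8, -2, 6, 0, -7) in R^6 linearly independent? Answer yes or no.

Form the matrix with these vectors as rows and row reduce.
R2 ← R2 − (1/3)·R1: [0, 8/3, 2, 1, 2, -2/3]
R3 ← R3 − (5/9)·R1: [0, 67/9, -2, 6, 5, -43/9]
R3 ← R3 − (67/24)·R2: [0, 0, -91/12, 77/24, -7/12, -35/12]
3 nonzero rows, so the 3 vectors span a space of dimension 3.
Since 3 = 3, the vectors are linearly independent.

yes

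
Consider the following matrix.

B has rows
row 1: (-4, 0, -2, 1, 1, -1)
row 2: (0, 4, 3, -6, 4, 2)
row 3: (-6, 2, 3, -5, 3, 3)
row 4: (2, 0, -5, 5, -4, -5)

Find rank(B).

4

Row reduce to echelon form.
R3 ← R3 − (3/2)·R1: [0, 2, 6, -13/2, 3/2, 9/2]
R4 ← R4 + (1/2)·R1: [0, 0, -6, 11/2, -7/2, -11/2]
R3 ← R3 − (1/2)·R2: [0, 0, 9/2, -7/2, -1/2, 7/2]
R4 ← R4 + (4/3)·R3: [0, 0, 0, 5/6, -25/6, -5/6]
Echelon form has 4 nonzero rows, so rank(B) = 4.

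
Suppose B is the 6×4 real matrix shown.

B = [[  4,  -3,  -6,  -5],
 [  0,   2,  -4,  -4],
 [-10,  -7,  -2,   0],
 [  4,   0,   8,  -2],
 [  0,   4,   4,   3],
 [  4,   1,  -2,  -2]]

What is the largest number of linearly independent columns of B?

Row reduce to echelon form.
R3 ← R3 + (5/2)·R1: [0, -29/2, -17, -25/2]
R4 ← R4 − R1: [0, 3, 14, 3]
R6 ← R6 − R1: [0, 4, 4, 3]
R3 ← R3 + (29/4)·R2: [0, 0, -46, -83/2]
R4 ← R4 − (3/2)·R2: [0, 0, 20, 9]
R5 ← R5 − (2)·R2: [0, 0, 12, 11]
R6 ← R6 − (2)·R2: [0, 0, 12, 11]
R4 ← R4 + (10/23)·R3: [0, 0, 0, -208/23]
R5 ← R5 + (6/23)·R3: [0, 0, 0, 4/23]
R6 ← R6 + (6/23)·R3: [0, 0, 0, 4/23]
R5 ← R5 + (1/52)·R4: [0, 0, 0, 0]
R6 ← R6 + (1/52)·R4: [0, 0, 0, 0]
Echelon form has 4 nonzero rows, so rank(B) = 4.
The rank gives the maximum number of linearly independent columns: 4.

4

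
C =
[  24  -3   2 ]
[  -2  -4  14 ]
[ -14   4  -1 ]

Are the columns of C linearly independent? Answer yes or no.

Row reduce C to echelon form.
R2 ← R2 + (1/12)·R1: [0, -17/4, 85/6]
R3 ← R3 + (7/12)·R1: [0, 9/4, 1/6]
R3 ← R3 + (9/17)·R2: [0, 0, 23/3]
3 pivots among 3 columns.
Every column is a pivot column, so the columns are linearly independent.

yes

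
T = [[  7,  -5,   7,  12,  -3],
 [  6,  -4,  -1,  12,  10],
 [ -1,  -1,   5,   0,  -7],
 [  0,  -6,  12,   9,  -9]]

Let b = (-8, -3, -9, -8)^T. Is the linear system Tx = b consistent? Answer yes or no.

no

Row reduce the augmented matrix [T | b].
R2 ← R2 − (6/7)·R1: [0, 2/7, -7, 12/7, 88/7, 27/7]
R3 ← R3 + (1/7)·R1: [0, -12/7, 6, 12/7, -52/7, -71/7]
R3 ← R3 + (6)·R2: [0, 0, -36, 12, 68, 13]
R4 ← R4 + (21)·R2: [0, 0, -135, 45, 255, 73]
R4 ← R4 − (15/4)·R3: [0, 0, 0, 0, 0, 97/4]
The echelon form has 4 nonzero rows; the last pivot sits in the augmented column, so rank(T) = 3 but rank([T|b]) = 4.
Since the ranks differ, the system is inconsistent.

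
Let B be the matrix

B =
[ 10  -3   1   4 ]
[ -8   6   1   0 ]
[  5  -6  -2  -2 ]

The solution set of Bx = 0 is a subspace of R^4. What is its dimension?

1

Row reduce to echelon form.
R2 ← R2 + (4/5)·R1: [0, 18/5, 9/5, 16/5]
R3 ← R3 − (1/2)·R1: [0, -9/2, -5/2, -4]
R3 ← R3 + (5/4)·R2: [0, 0, -1/4, 0]
3 nonzero rows, so rank(B) = 3.
B has 4 columns; by rank–nullity, nullity = 4 − 3 = 1.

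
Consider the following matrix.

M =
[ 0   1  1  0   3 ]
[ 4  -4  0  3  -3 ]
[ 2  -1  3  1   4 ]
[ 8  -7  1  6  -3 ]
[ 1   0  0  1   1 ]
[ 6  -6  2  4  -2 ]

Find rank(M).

3

Row reduce to echelon form.
Swap R1 ↔ R2
R3 ← R3 − (1/2)·R1: [0, 1, 3, -1/2, 11/2]
R4 ← R4 − (2)·R1: [0, 1, 1, 0, 3]
R5 ← R5 − (1/4)·R1: [0, 1, 0, 1/4, 7/4]
R6 ← R6 − (3/2)·R1: [0, 0, 2, -1/2, 5/2]
R3 ← R3 − R2: [0, 0, 2, -1/2, 5/2]
R4 ← R4 − R2: [0, 0, 0, 0, 0]
R5 ← R5 − R2: [0, 0, -1, 1/4, -5/4]
R5 ← R5 + (1/2)·R3: [0, 0, 0, 0, 0]
R6 ← R6 − R3: [0, 0, 0, 0, 0]
Echelon form has 3 nonzero rows, so rank(M) = 3.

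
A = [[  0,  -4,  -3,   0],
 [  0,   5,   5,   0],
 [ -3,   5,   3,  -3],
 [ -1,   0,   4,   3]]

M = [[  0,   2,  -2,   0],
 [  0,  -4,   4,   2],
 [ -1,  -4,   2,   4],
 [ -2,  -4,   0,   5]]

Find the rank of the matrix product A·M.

First compute AM:
[[  3,  28, -22, -20],
 [ -5, -40,  30,  30],
 [  3, -26,  32,   7],
 [-10, -30,  10,  31]]
Now row reduce the product.
R2 ← R2 + (5/3)·R1: [0, 20/3, -20/3, -10/3]
R3 ← R3 − R1: [0, -54, 54, 27]
R4 ← R4 + (10/3)·R1: [0, 190/3, -190/3, -107/3]
R3 ← R3 + (81/10)·R2: [0, 0, 0, 0]
R4 ← R4 − (19/2)·R2: [0, 0, 0, -4]
Swap R3 ↔ R4
3 nonzero rows, so rank(AM) = 3.

3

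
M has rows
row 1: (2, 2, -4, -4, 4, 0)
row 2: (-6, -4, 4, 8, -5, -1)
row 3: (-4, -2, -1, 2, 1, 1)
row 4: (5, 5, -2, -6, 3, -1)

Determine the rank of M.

4

Row reduce to echelon form.
R2 ← R2 + (3)·R1: [0, 2, -8, -4, 7, -1]
R3 ← R3 + (2)·R1: [0, 2, -9, -6, 9, 1]
R4 ← R4 − (5/2)·R1: [0, 0, 8, 4, -7, -1]
R3 ← R3 − R2: [0, 0, -1, -2, 2, 2]
R4 ← R4 + (8)·R3: [0, 0, 0, -12, 9, 15]
Echelon form has 4 nonzero rows, so rank(M) = 4.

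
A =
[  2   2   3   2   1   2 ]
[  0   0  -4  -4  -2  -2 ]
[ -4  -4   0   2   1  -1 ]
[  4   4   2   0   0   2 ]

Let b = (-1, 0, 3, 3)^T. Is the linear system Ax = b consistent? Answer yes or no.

Row reduce the augmented matrix [A | b].
R3 ← R3 + (2)·R1: [0, 0, 6, 6, 3, 3, 1]
R4 ← R4 − (2)·R1: [0, 0, -4, -4, -2, -2, 5]
R3 ← R3 + (3/2)·R2: [0, 0, 0, 0, 0, 0, 1]
R4 ← R4 − R2: [0, 0, 0, 0, 0, 0, 5]
R4 ← R4 − (5)·R3: [0, 0, 0, 0, 0, 0, 0]
The echelon form has 3 nonzero rows; the last pivot sits in the augmented column, so rank(A) = 2 but rank([A|b]) = 3.
Since the ranks differ, the system is inconsistent.

no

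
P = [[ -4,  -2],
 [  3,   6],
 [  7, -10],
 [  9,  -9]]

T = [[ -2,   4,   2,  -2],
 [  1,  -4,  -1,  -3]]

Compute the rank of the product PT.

2

First compute PT:
[[  6,  -8,  -6,  14],
 [  0, -12,   0, -24],
 [-24,  68,  24,  16],
 [-27,  72,  27,   9]]
Now row reduce the product.
R3 ← R3 + (4)·R1: [0, 36, 0, 72]
R4 ← R4 + (9/2)·R1: [0, 36, 0, 72]
R3 ← R3 + (3)·R2: [0, 0, 0, 0]
R4 ← R4 + (3)·R2: [0, 0, 0, 0]
2 nonzero rows, so rank(PT) = 2.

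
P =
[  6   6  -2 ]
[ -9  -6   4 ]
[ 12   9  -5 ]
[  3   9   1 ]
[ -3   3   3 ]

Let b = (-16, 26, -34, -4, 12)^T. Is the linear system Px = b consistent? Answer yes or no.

yes

Row reduce the augmented matrix [P | b].
R2 ← R2 + (3/2)·R1: [0, 3, 1, 2]
R3 ← R3 − (2)·R1: [0, -3, -1, -2]
R4 ← R4 − (1/2)·R1: [0, 6, 2, 4]
R5 ← R5 + (1/2)·R1: [0, 6, 2, 4]
R3 ← R3 + R2: [0, 0, 0, 0]
R4 ← R4 − (2)·R2: [0, 0, 0, 0]
R5 ← R5 − (2)·R2: [0, 0, 0, 0]
The echelon form has 2 nonzero rows, and every pivot lies in the first 3 columns, so rank(P) = rank([P|b]) = 2.
The system is consistent.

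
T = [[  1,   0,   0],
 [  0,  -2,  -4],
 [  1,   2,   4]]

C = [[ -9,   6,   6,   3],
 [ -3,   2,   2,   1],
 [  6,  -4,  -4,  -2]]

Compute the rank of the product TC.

First compute TC:
[[ -9,   6,   6,   3],
 [-18,  12,  12,   6],
 [  9,  -6,  -6,  -3]]
Now row reduce the product.
R2 ← R2 − (2)·R1: [0, 0, 0, 0]
R3 ← R3 + R1: [0, 0, 0, 0]
1 nonzero row, so rank(TC) = 1.

1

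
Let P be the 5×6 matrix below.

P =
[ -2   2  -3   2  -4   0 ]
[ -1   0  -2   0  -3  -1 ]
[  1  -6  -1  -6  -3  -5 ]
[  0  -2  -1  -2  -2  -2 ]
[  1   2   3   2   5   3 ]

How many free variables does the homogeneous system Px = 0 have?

4

Row reduce to echelon form.
R2 ← R2 − (1/2)·R1: [0, -1, -1/2, -1, -1, -1]
R3 ← R3 + (1/2)·R1: [0, -5, -5/2, -5, -5, -5]
R5 ← R5 + (1/2)·R1: [0, 3, 3/2, 3, 3, 3]
R3 ← R3 − (5)·R2: [0, 0, 0, 0, 0, 0]
R4 ← R4 − (2)·R2: [0, 0, 0, 0, 0, 0]
R5 ← R5 + (3)·R2: [0, 0, 0, 0, 0, 0]
2 nonzero rows, so rank(P) = 2.
P has 6 columns; by rank–nullity, nullity = 6 − 2 = 4.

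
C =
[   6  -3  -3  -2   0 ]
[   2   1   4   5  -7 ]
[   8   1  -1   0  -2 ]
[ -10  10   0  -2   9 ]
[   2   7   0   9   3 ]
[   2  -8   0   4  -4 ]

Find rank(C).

5

Row reduce to echelon form.
R2 ← R2 − (1/3)·R1: [0, 2, 5, 17/3, -7]
R3 ← R3 − (4/3)·R1: [0, 5, 3, 8/3, -2]
R4 ← R4 + (5/3)·R1: [0, 5, -5, -16/3, 9]
R5 ← R5 − (1/3)·R1: [0, 8, 1, 29/3, 3]
R6 ← R6 − (1/3)·R1: [0, -7, 1, 14/3, -4]
R3 ← R3 − (5/2)·R2: [0, 0, -19/2, -23/2, 31/2]
R4 ← R4 − (5/2)·R2: [0, 0, -35/2, -39/2, 53/2]
R5 ← R5 − (4)·R2: [0, 0, -19, -13, 31]
R6 ← R6 + (7/2)·R2: [0, 0, 37/2, 49/2, -57/2]
R4 ← R4 − (35/19)·R3: [0, 0, 0, 32/19, -39/19]
R5 ← R5 − (2)·R3: [0, 0, 0, 10, 0]
R6 ← R6 + (37/19)·R3: [0, 0, 0, 40/19, 32/19]
R5 ← R5 − (95/16)·R4: [0, 0, 0, 0, 195/16]
R6 ← R6 − (5/4)·R4: [0, 0, 0, 0, 17/4]
R6 ← R6 − (68/195)·R5: [0, 0, 0, 0, 0]
Echelon form has 5 nonzero rows, so rank(C) = 5.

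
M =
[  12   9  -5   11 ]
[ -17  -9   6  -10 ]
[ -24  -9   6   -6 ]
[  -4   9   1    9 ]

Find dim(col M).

Row reduce to echelon form.
R2 ← R2 + (17/12)·R1: [0, 15/4, -13/12, 67/12]
R3 ← R3 + (2)·R1: [0, 9, -4, 16]
R4 ← R4 + (1/3)·R1: [0, 12, -2/3, 38/3]
R3 ← R3 − (12/5)·R2: [0, 0, -7/5, 13/5]
R4 ← R4 − (16/5)·R2: [0, 0, 14/5, -26/5]
R4 ← R4 + (2)·R3: [0, 0, 0, 0]
Echelon form has 3 nonzero rows, so rank(M) = 3.
The column space has dimension equal to the rank: 3.

3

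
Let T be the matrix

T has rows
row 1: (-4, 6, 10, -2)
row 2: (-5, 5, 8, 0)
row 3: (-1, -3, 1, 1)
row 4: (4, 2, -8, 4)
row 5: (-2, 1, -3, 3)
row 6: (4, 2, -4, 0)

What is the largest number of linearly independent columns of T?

4

Row reduce to echelon form.
R2 ← R2 − (5/4)·R1: [0, -5/2, -9/2, 5/2]
R3 ← R3 − (1/4)·R1: [0, -9/2, -3/2, 3/2]
R4 ← R4 + R1: [0, 8, 2, 2]
R5 ← R5 − (1/2)·R1: [0, -2, -8, 4]
R6 ← R6 + R1: [0, 8, 6, -2]
R3 ← R3 − (9/5)·R2: [0, 0, 33/5, -3]
R4 ← R4 + (16/5)·R2: [0, 0, -62/5, 10]
R5 ← R5 − (4/5)·R2: [0, 0, -22/5, 2]
R6 ← R6 + (16/5)·R2: [0, 0, -42/5, 6]
R4 ← R4 + (62/33)·R3: [0, 0, 0, 48/11]
R5 ← R5 + (2/3)·R3: [0, 0, 0, 0]
R6 ← R6 + (14/11)·R3: [0, 0, 0, 24/11]
R6 ← R6 − (1/2)·R4: [0, 0, 0, 0]
Echelon form has 4 nonzero rows, so rank(T) = 4.
The rank gives the maximum number of linearly independent columns: 4.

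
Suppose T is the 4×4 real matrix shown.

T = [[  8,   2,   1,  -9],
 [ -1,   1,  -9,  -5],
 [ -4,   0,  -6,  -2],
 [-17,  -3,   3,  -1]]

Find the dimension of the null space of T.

1

Row reduce to echelon form.
R2 ← R2 + (1/8)·R1: [0, 5/4, -71/8, -49/8]
R3 ← R3 + (1/2)·R1: [0, 1, -11/2, -13/2]
R4 ← R4 + (17/8)·R1: [0, 5/4, 41/8, -161/8]
R3 ← R3 − (4/5)·R2: [0, 0, 8/5, -8/5]
R4 ← R4 − R2: [0, 0, 14, -14]
R4 ← R4 − (35/4)·R3: [0, 0, 0, 0]
3 nonzero rows, so rank(T) = 3.
T has 4 columns; by rank–nullity, nullity = 4 − 3 = 1.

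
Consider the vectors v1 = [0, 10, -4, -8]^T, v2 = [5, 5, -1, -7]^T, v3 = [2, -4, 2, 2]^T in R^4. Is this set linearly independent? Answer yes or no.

no

Form the matrix with these vectors as rows and row reduce.
Swap R1 ↔ R2
R3 ← R3 − (2/5)·R1: [0, -6, 12/5, 24/5]
R3 ← R3 + (3/5)·R2: [0, 0, 0, 0]
2 nonzero rows, so the 3 vectors span a space of dimension 2.
Since 2 < 3, the vectors are linearly dependent.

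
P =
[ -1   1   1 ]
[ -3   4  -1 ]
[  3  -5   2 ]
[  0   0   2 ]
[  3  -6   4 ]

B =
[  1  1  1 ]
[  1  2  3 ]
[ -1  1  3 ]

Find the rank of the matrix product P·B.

First compute PB:
[[ -1,   2,   5],
 [  2,   4,   6],
 [ -4,  -5,  -6],
 [ -2,   2,   6],
 [ -7,  -5,  -3]]
Now row reduce the product.
R2 ← R2 + (2)·R1: [0, 8, 16]
R3 ← R3 − (4)·R1: [0, -13, -26]
R4 ← R4 − (2)·R1: [0, -2, -4]
R5 ← R5 − (7)·R1: [0, -19, -38]
R3 ← R3 + (13/8)·R2: [0, 0, 0]
R4 ← R4 + (1/4)·R2: [0, 0, 0]
R5 ← R5 + (19/8)·R2: [0, 0, 0]
2 nonzero rows, so rank(PB) = 2.

2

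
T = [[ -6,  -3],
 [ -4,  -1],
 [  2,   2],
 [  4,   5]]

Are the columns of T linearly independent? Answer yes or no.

Row reduce T to echelon form.
R2 ← R2 − (2/3)·R1: [0, 1]
R3 ← R3 + (1/3)·R1: [0, 1]
R4 ← R4 + (2/3)·R1: [0, 3]
R3 ← R3 − R2: [0, 0]
R4 ← R4 − (3)·R2: [0, 0]
2 pivots among 2 columns.
Every column is a pivot column, so the columns are linearly independent.

yes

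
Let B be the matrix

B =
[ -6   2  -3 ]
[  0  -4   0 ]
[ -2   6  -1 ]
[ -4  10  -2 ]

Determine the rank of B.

2

Row reduce to echelon form.
R3 ← R3 − (1/3)·R1: [0, 16/3, 0]
R4 ← R4 − (2/3)·R1: [0, 26/3, 0]
R3 ← R3 + (4/3)·R2: [0, 0, 0]
R4 ← R4 + (13/6)·R2: [0, 0, 0]
Echelon form has 2 nonzero rows, so rank(B) = 2.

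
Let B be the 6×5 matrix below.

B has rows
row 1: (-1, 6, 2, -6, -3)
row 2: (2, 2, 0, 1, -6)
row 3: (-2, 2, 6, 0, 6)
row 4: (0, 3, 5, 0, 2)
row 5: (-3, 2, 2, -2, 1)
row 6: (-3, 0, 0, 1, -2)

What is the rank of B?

Row reduce to echelon form.
R2 ← R2 + (2)·R1: [0, 14, 4, -11, -12]
R3 ← R3 − (2)·R1: [0, -10, 2, 12, 12]
R5 ← R5 − (3)·R1: [0, -16, -4, 16, 10]
R6 ← R6 − (3)·R1: [0, -18, -6, 19, 7]
R3 ← R3 + (5/7)·R2: [0, 0, 34/7, 29/7, 24/7]
R4 ← R4 − (3/14)·R2: [0, 0, 29/7, 33/14, 32/7]
R5 ← R5 + (8/7)·R2: [0, 0, 4/7, 24/7, -26/7]
R6 ← R6 + (9/7)·R2: [0, 0, -6/7, 34/7, -59/7]
R4 ← R4 − (29/34)·R3: [0, 0, 0, -20/17, 28/17]
R5 ← R5 − (2/17)·R3: [0, 0, 0, 50/17, -70/17]
R6 ← R6 + (3/17)·R3: [0, 0, 0, 95/17, -133/17]
R5 ← R5 + (5/2)·R4: [0, 0, 0, 0, 0]
R6 ← R6 + (19/4)·R4: [0, 0, 0, 0, 0]
Echelon form has 4 nonzero rows, so rank(B) = 4.

4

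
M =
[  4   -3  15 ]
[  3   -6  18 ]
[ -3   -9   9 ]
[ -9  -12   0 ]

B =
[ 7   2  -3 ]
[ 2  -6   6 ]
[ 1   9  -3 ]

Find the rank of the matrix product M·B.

First compute MB:
[[ 37, 161, -75],
 [ 27, 204, -99],
 [-30, 129, -72],
 [-87,  54, -45]]
Now row reduce the product.
R2 ← R2 − (27/37)·R1: [0, 3201/37, -1638/37]
R3 ← R3 + (30/37)·R1: [0, 9603/37, -4914/37]
R4 ← R4 + (87/37)·R1: [0, 16005/37, -8190/37]
R3 ← R3 − (3)·R2: [0, 0, 0]
R4 ← R4 − (5)·R2: [0, 0, 0]
2 nonzero rows, so rank(MB) = 2.

2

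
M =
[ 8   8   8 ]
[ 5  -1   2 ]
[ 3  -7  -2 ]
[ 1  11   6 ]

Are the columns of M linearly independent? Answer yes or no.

Row reduce M to echelon form.
R2 ← R2 − (5/8)·R1: [0, -6, -3]
R3 ← R3 − (3/8)·R1: [0, -10, -5]
R4 ← R4 − (1/8)·R1: [0, 10, 5]
R3 ← R3 − (5/3)·R2: [0, 0, 0]
R4 ← R4 + (5/3)·R2: [0, 0, 0]
2 pivots among 3 columns.
Only 2 < 3 pivot columns, so the columns are linearly dependent.

no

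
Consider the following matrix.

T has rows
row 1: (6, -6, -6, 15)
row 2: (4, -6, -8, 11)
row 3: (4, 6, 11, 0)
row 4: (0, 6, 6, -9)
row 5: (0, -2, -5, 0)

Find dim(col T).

Row reduce to echelon form.
R2 ← R2 − (2/3)·R1: [0, -2, -4, 1]
R3 ← R3 − (2/3)·R1: [0, 10, 15, -10]
R3 ← R3 + (5)·R2: [0, 0, -5, -5]
R4 ← R4 + (3)·R2: [0, 0, -6, -6]
R5 ← R5 − R2: [0, 0, -1, -1]
R4 ← R4 − (6/5)·R3: [0, 0, 0, 0]
R5 ← R5 − (1/5)·R3: [0, 0, 0, 0]
Echelon form has 3 nonzero rows, so rank(T) = 3.
The column space has dimension equal to the rank: 3.

3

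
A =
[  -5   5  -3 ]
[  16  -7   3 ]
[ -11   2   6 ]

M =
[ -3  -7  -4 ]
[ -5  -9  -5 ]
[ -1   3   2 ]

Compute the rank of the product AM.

2

First compute AM:
[[ -7, -19, -11],
 [-16, -40, -23],
 [ 17,  77,  46]]
Now row reduce the product.
R2 ← R2 − (16/7)·R1: [0, 24/7, 15/7]
R3 ← R3 + (17/7)·R1: [0, 216/7, 135/7]
R3 ← R3 − (9)·R2: [0, 0, 0]
2 nonzero rows, so rank(AM) = 2.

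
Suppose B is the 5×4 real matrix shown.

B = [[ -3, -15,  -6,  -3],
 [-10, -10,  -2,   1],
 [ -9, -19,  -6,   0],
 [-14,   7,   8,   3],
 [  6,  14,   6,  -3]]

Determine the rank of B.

4

Row reduce to echelon form.
R2 ← R2 − (10/3)·R1: [0, 40, 18, 11]
R3 ← R3 − (3)·R1: [0, 26, 12, 9]
R4 ← R4 − (14/3)·R1: [0, 77, 36, 17]
R5 ← R5 + (2)·R1: [0, -16, -6, -9]
R3 ← R3 − (13/20)·R2: [0, 0, 3/10, 37/20]
R4 ← R4 − (77/40)·R2: [0, 0, 27/20, -167/40]
R5 ← R5 + (2/5)·R2: [0, 0, 6/5, -23/5]
R4 ← R4 − (9/2)·R3: [0, 0, 0, -25/2]
R5 ← R5 − (4)·R3: [0, 0, 0, -12]
R5 ← R5 − (24/25)·R4: [0, 0, 0, 0]
Echelon form has 4 nonzero rows, so rank(B) = 4.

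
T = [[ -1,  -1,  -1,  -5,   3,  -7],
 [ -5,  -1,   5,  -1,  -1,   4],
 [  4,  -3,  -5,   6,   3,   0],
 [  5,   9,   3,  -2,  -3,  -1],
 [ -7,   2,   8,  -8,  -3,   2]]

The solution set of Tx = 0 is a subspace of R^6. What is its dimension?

1

Row reduce to echelon form.
R2 ← R2 − (5)·R1: [0, 4, 10, 24, -16, 39]
R3 ← R3 + (4)·R1: [0, -7, -9, -14, 15, -28]
R4 ← R4 + (5)·R1: [0, 4, -2, -27, 12, -36]
R5 ← R5 − (7)·R1: [0, 9, 15, 27, -24, 51]
R3 ← R3 + (7/4)·R2: [0, 0, 17/2, 28, -13, 161/4]
R4 ← R4 − R2: [0, 0, -12, -51, 28, -75]
R5 ← R5 − (9/4)·R2: [0, 0, -15/2, -27, 12, -147/4]
R4 ← R4 + (24/17)·R3: [0, 0, 0, -195/17, 164/17, -309/17]
R5 ← R5 + (15/17)·R3: [0, 0, 0, -39/17, 9/17, -21/17]
R5 ← R5 − (1/5)·R4: [0, 0, 0, 0, -7/5, 12/5]
5 nonzero rows, so rank(T) = 5.
T has 6 columns; by rank–nullity, nullity = 6 − 5 = 1.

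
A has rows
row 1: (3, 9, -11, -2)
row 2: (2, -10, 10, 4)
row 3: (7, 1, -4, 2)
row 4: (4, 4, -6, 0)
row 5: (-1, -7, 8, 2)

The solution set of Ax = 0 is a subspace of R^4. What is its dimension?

Row reduce to echelon form.
R2 ← R2 − (2/3)·R1: [0, -16, 52/3, 16/3]
R3 ← R3 − (7/3)·R1: [0, -20, 65/3, 20/3]
R4 ← R4 − (4/3)·R1: [0, -8, 26/3, 8/3]
R5 ← R5 + (1/3)·R1: [0, -4, 13/3, 4/3]
R3 ← R3 − (5/4)·R2: [0, 0, 0, 0]
R4 ← R4 − (1/2)·R2: [0, 0, 0, 0]
R5 ← R5 − (1/4)·R2: [0, 0, 0, 0]
2 nonzero rows, so rank(A) = 2.
A has 4 columns; by rank–nullity, nullity = 4 − 2 = 2.

2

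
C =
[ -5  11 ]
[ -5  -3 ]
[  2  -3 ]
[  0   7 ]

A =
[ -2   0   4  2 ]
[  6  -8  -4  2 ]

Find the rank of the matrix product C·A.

First compute CA:
[[ 76, -88, -64,  12],
 [ -8,  24,  -8, -16],
 [-22,  24,  20,  -2],
 [ 42, -56, -28,  14]]
Now row reduce the product.
R2 ← R2 + (2/19)·R1: [0, 280/19, -280/19, -280/19]
R3 ← R3 + (11/38)·R1: [0, -28/19, 28/19, 28/19]
R4 ← R4 − (21/38)·R1: [0, -140/19, 140/19, 140/19]
R3 ← R3 + (1/10)·R2: [0, 0, 0, 0]
R4 ← R4 + (1/2)·R2: [0, 0, 0, 0]
2 nonzero rows, so rank(CA) = 2.

2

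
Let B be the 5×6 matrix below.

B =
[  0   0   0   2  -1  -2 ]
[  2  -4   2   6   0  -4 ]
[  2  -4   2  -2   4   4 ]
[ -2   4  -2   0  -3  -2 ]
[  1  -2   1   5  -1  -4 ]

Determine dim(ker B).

4

Row reduce to echelon form.
Swap R1 ↔ R2
R3 ← R3 − R1: [0, 0, 0, -8, 4, 8]
R4 ← R4 + R1: [0, 0, 0, 6, -3, -6]
R5 ← R5 − (1/2)·R1: [0, 0, 0, 2, -1, -2]
R3 ← R3 + (4)·R2: [0, 0, 0, 0, 0, 0]
R4 ← R4 − (3)·R2: [0, 0, 0, 0, 0, 0]
R5 ← R5 − R2: [0, 0, 0, 0, 0, 0]
2 nonzero rows, so rank(B) = 2.
B has 6 columns; by rank–nullity, nullity = 6 − 2 = 4.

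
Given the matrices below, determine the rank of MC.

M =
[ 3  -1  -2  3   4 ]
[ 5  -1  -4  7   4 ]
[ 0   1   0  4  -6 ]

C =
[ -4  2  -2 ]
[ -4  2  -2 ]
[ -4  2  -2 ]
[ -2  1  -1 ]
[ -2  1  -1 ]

1

First compute MC:
[[-14,   7,  -7],
 [-22,  11, -11],
 [  0,   0,   0]]
Now row reduce the product.
R2 ← R2 − (11/7)·R1: [0, 0, 0]
1 nonzero row, so rank(MC) = 1.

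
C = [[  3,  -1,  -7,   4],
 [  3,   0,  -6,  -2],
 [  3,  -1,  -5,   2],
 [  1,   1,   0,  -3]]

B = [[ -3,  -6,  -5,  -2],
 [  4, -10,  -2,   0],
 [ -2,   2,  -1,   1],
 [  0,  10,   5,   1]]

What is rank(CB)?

3

First compute CB:
[[  1,  18,  14,  -9],
 [  3, -50, -19, -14],
 [ -3,   2,   2,  -9],
 [  1, -46, -22,  -5]]
Now row reduce the product.
R2 ← R2 − (3)·R1: [0, -104, -61, 13]
R3 ← R3 + (3)·R1: [0, 56, 44, -36]
R4 ← R4 − R1: [0, -64, -36, 4]
R3 ← R3 + (7/13)·R2: [0, 0, 145/13, -29]
R4 ← R4 − (8/13)·R2: [0, 0, 20/13, -4]
R4 ← R4 − (4/29)·R3: [0, 0, 0, 0]
3 nonzero rows, so rank(CB) = 3.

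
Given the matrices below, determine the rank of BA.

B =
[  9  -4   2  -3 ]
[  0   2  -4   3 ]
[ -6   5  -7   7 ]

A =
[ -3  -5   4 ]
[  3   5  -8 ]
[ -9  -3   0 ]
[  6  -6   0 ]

3

First compute BA:
[[-75, -53,  68],
 [ 60,   4, -16],
 [138,  34, -64]]
Now row reduce the product.
R2 ← R2 + (4/5)·R1: [0, -192/5, 192/5]
R3 ← R3 + (46/25)·R1: [0, -1588/25, 1528/25]
R3 ← R3 − (397/240)·R2: [0, 0, -12/5]
3 nonzero rows, so rank(BA) = 3.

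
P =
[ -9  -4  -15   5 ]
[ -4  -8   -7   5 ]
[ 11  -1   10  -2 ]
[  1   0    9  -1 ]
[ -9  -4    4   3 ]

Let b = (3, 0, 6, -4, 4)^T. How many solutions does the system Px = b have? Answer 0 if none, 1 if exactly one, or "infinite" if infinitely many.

Row reduce the augmented matrix [P | b].
R2 ← R2 − (4/9)·R1: [0, -56/9, -1/3, 25/9, -4/3]
R3 ← R3 + (11/9)·R1: [0, -53/9, -25/3, 37/9, 29/3]
R4 ← R4 + (1/9)·R1: [0, -4/9, 22/3, -4/9, -11/3]
R5 ← R5 − R1: [0, 0, 19, -2, 1]
R3 ← R3 − (53/56)·R2: [0, 0, -449/56, 83/56, 153/14]
R4 ← R4 − (1/14)·R2: [0, 0, 103/14, -9/14, -25/7]
R4 ← R4 + (412/449)·R3: [0, 0, 0, 322/449, 2899/449]
R5 ← R5 + (1064/449)·R3: [0, 0, 0, 679/449, 12077/449]
R5 ← R5 − (97/46)·R4: [0, 0, 0, 0, 611/46]
The echelon form has 5 nonzero rows; the last pivot sits in the augmented column, so rank(P) = 4 but rank([P|b]) = 5.
Since the ranks differ, the system is inconsistent.
It has no solutions.

0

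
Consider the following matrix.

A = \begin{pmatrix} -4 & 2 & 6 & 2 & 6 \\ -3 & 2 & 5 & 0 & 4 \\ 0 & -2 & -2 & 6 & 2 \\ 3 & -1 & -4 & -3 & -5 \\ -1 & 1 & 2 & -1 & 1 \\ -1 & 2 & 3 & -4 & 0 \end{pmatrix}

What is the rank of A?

Row reduce to echelon form.
R2 ← R2 − (3/4)·R1: [0, 1/2, 1/2, -3/2, -1/2]
R4 ← R4 + (3/4)·R1: [0, 1/2, 1/2, -3/2, -1/2]
R5 ← R5 − (1/4)·R1: [0, 1/2, 1/2, -3/2, -1/2]
R6 ← R6 − (1/4)·R1: [0, 3/2, 3/2, -9/2, -3/2]
R3 ← R3 + (4)·R2: [0, 0, 0, 0, 0]
R4 ← R4 − R2: [0, 0, 0, 0, 0]
R5 ← R5 − R2: [0, 0, 0, 0, 0]
R6 ← R6 − (3)·R2: [0, 0, 0, 0, 0]
Echelon form has 2 nonzero rows, so rank(A) = 2.

2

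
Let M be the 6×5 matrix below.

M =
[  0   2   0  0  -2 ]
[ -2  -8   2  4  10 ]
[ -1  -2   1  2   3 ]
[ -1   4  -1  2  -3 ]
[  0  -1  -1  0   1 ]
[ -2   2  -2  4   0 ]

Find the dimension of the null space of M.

2

Row reduce to echelon form.
Swap R1 ↔ R2
R3 ← R3 − (1/2)·R1: [0, 2, 0, 0, -2]
R4 ← R4 − (1/2)·R1: [0, 8, -2, 0, -8]
R6 ← R6 − R1: [0, 10, -4, 0, -10]
R3 ← R3 − R2: [0, 0, 0, 0, 0]
R4 ← R4 − (4)·R2: [0, 0, -2, 0, 0]
R5 ← R5 + (1/2)·R2: [0, 0, -1, 0, 0]
R6 ← R6 − (5)·R2: [0, 0, -4, 0, 0]
Swap R3 ↔ R4
R5 ← R5 − (1/2)·R3: [0, 0, 0, 0, 0]
R6 ← R6 − (2)·R3: [0, 0, 0, 0, 0]
3 nonzero rows, so rank(M) = 3.
M has 5 columns; by rank–nullity, nullity = 5 − 3 = 2.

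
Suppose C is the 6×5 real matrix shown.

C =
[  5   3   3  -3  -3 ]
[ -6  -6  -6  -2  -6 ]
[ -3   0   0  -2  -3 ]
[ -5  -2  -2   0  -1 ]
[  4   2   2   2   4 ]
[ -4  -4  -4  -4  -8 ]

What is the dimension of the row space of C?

Row reduce to echelon form.
R2 ← R2 + (6/5)·R1: [0, -12/5, -12/5, -28/5, -48/5]
R3 ← R3 + (3/5)·R1: [0, 9/5, 9/5, -19/5, -24/5]
R4 ← R4 + R1: [0, 1, 1, -3, -4]
R5 ← R5 − (4/5)·R1: [0, -2/5, -2/5, 22/5, 32/5]
R6 ← R6 + (4/5)·R1: [0, -8/5, -8/5, -32/5, -52/5]
R3 ← R3 + (3/4)·R2: [0, 0, 0, -8, -12]
R4 ← R4 + (5/12)·R2: [0, 0, 0, -16/3, -8]
R5 ← R5 − (1/6)·R2: [0, 0, 0, 16/3, 8]
R6 ← R6 − (2/3)·R2: [0, 0, 0, -8/3, -4]
R4 ← R4 − (2/3)·R3: [0, 0, 0, 0, 0]
R5 ← R5 + (2/3)·R3: [0, 0, 0, 0, 0]
R6 ← R6 − (1/3)·R3: [0, 0, 0, 0, 0]
Echelon form has 3 nonzero rows, so rank(C) = 3.
The row space has dimension equal to the rank: 3.

3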